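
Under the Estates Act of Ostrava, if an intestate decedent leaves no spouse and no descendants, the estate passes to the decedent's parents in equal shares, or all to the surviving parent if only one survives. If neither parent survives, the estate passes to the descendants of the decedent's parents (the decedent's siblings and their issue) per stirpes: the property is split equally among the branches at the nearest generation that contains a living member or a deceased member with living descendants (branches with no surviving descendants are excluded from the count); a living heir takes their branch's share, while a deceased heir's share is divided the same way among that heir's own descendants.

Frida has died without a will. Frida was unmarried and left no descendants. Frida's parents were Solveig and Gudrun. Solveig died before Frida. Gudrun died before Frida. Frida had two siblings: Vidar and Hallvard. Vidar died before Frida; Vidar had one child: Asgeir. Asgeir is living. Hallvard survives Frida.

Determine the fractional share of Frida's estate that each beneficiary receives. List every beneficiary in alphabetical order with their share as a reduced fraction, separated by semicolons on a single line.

Asgeir 1/2; Hallvard 1/2

Neither parent survives and there are no descendants, so the estate passes to Frida's siblings and their issue per stirpes.
The estate is divided into 2 equal shares of 1/2 among Vidar, Hallvard.
Vidar predeceased; the 1/2 allotted to Vidar's branch passes to Vidar's issue by representation.
Asgeir is the sole taker at this level and receives the full 1/2.
Hallvard is living and takes 1/2.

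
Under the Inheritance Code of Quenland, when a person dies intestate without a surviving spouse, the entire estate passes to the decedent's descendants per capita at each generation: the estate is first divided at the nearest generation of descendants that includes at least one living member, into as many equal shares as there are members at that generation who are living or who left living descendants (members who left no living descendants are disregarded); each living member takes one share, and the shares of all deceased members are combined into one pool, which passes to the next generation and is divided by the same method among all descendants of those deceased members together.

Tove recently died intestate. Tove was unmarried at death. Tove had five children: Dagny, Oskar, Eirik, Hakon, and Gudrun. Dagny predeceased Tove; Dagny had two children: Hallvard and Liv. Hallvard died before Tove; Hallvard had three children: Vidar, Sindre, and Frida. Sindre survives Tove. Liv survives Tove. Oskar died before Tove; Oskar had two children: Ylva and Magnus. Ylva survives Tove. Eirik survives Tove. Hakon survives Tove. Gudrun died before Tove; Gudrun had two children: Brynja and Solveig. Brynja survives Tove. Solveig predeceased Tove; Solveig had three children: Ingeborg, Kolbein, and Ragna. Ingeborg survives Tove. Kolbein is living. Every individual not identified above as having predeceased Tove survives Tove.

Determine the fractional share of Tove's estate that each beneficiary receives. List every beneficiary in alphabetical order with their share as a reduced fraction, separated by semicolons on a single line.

There is no surviving spouse, so the entire estate passes to Tove's descendants per capita at each generation.
At generation 1 (Dagny, Oskar, Eirik, Hakon, Gudrun) there are 5 shares of (1)/5 = 1/5 each.
Living: Eirik and Hakon — each takes 1/5.
Deceased: Dagny, Oskar, and Gudrun. Their combined 3/5 is pooled and carried to generation 2.
At generation 2 (Hallvard, Liv, Ylva, Magnus, Brynja, Solveig) there are 6 shares of (3/5)/6 = 1/10 each.
Living: Liv, Ylva, Magnus, and Brynja — each takes 1/10.
Deceased: Hallvard and Solveig. Their combined 1/5 is pooled and carried to generation 3.
At generation 3 (Vidar, Sindre, Frida, Ingeborg, Kolbein, Ragna) there are 6 shares of (1/5)/6 = 1/30 each.
Living: Vidar, Sindre, Frida, Ingeborg, Kolbein, and Ragna — each takes 1/30.

Brynja 1/10; Eirik 1/5; Frida 1/30; Hakon 1/5; Ingeborg 1/30; Kolbein 1/30; Liv 1/10; Magnus 1/10; Ragna 1/30; Sindre 1/30; Vidar 1/30; Ylva 1/10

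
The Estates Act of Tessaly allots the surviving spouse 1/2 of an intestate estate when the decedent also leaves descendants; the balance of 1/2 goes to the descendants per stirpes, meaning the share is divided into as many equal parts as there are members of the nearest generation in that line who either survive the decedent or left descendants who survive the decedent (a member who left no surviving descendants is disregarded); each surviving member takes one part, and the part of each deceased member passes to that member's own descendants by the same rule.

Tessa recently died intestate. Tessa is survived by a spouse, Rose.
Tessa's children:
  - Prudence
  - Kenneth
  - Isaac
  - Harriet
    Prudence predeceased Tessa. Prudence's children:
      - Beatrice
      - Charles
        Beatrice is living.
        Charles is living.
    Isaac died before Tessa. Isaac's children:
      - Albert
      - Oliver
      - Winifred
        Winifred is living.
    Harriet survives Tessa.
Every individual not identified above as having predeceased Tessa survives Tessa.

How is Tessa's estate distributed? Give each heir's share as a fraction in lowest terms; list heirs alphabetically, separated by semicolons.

Albert 1/24; Beatrice 1/16; Charles 1/16; Harriet 1/8; Kenneth 1/8; Oliver 1/24; Rose 1/2; Winifred 1/24

Rose, as surviving spouse, takes 1/2.
The remaining 1/2 passes to Tessa's descendants per stirpes.
The 1/2 is divided into 4 equal shares of 1/8 among Prudence, Kenneth, Isaac, Harriet.
Prudence predeceased; the 1/8 allotted to Prudence's branch passes to Prudence's issue by representation.
The 1/8 is divided into 2 equal shares of 1/16 among Beatrice, Charles.
Beatrice is living and takes 1/16.
Charles is living and takes 1/16.
Kenneth is living and takes 1/8.
Isaac predeceased; the 1/8 allotted to Isaac's branch passes to Isaac's issue by representation.
The 1/8 is divided into 3 equal shares of 1/24 among Albert, Oliver, Winifred.
Albert is living and takes 1/24.
Oliver is living and takes 1/24.
Winifred is living and takes 1/24.
Harriet is living and takes 1/8.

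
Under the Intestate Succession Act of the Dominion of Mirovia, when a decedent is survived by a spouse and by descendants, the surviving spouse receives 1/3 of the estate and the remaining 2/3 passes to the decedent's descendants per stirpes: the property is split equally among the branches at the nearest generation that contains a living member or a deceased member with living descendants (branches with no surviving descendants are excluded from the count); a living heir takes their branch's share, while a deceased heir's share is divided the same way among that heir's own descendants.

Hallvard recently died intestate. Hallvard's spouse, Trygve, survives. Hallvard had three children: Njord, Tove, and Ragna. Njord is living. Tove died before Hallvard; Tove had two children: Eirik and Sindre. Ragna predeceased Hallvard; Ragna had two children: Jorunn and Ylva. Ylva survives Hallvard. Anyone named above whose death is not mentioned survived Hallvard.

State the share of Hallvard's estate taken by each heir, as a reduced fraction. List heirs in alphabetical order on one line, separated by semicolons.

Eirik 1/9; Jorunn 1/9; Njord 2/9; Sindre 1/9; Trygve 1/3; Ylva 1/9

Trygve, as surviving spouse, takes 1/3.
The remaining 2/3 passes to Hallvard's descendants per stirpes.
The 2/3 is divided into 3 equal shares of 2/9 among Njord, Tove, Ragna.
Njord is living and takes 2/9.
Tove predeceased; the 2/9 allotted to Tove's branch passes to Tove's issue by representation.
The 2/9 is divided into 2 equal shares of 1/9 among Eirik, Sindre.
Eirik is living and takes 1/9.
Sindre is living and takes 1/9.
Ragna predeceased; the 2/9 allotted to Ragna's branch passes to Ragna's issue by representation.
The 2/9 is divided into 2 equal shares of 1/9 among Jorunn, Ylva.
Jorunn is living and takes 1/9.
Ylva is living and takes 1/9.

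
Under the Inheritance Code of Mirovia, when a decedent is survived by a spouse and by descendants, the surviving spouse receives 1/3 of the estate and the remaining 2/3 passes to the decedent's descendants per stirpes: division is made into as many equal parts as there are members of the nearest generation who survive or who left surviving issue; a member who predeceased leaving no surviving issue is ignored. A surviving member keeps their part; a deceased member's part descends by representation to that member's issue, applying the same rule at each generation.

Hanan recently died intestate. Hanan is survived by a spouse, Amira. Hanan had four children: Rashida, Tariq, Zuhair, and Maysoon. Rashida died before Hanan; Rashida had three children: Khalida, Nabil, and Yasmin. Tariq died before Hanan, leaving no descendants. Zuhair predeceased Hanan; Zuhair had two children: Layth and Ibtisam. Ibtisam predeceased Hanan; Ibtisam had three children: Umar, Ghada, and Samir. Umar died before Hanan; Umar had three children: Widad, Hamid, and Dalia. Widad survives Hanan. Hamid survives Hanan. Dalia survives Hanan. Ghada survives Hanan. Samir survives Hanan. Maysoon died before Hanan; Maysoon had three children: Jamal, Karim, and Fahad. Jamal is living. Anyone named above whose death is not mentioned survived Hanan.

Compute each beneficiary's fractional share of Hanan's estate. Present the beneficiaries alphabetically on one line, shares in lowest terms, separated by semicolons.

Amira 1/3; Dalia 1/81; Fahad 2/27; Ghada 1/27; Hamid 1/81; Jamal 2/27; Karim 2/27; Khalida 2/27; Layth 1/9; Nabil 2/27; Samir 1/27; Widad 1/81; Yasmin 2/27

Amira, as surviving spouse, takes 1/3.
The remaining 2/3 passes to Hanan's descendants per stirpes.
Tariq left no surviving issue, so that branch lapses and is disregarded.
The 2/3 is divided into 3 equal shares of 2/9 among Rashida, Zuhair, Maysoon.
Rashida predeceased; the 2/9 allotted to Rashida's branch passes to Rashida's issue by representation.
The 2/9 is divided into 3 equal shares of 2/27 among Khalida, Nabil, Yasmin.
Khalida is living and takes 2/27.
Nabil is living and takes 2/27.
Yasmin is living and takes 2/27.
Zuhair predeceased; the 2/9 allotted to Zuhair's branch passes to Zuhair's issue by representation.
The 2/9 is divided into 2 equal shares of 1/9 among Layth, Ibtisam.
Layth is living and takes 1/9.
Ibtisam predeceased; the 1/9 allotted to Ibtisam's branch passes to Ibtisam's issue by representation.
The 1/9 is divided into 3 equal shares of 1/27 among Umar, Ghada, Samir.
Umar predeceased; the 1/27 allotted to Umar's branch passes to Umar's issue by representation.
The 1/27 is divided into 3 equal shares of 1/81 among Widad, Hamid, Dalia.
Widad is living and takes 1/81.
Hamid is living and takes 1/81.
Dalia is living and takes 1/81.
Ghada is living and takes 1/27.
Samir is living and takes 1/27.
Maysoon predeceased; the 2/9 allotted to Maysoon's branch passes to Maysoon's issue by representation.
The 2/9 is divided into 3 equal shares of 2/27 among Jamal, Karim, Fahad.
Jamal is living and takes 2/27.
Karim is living and takes 2/27.
Fahad is living and takes 2/27.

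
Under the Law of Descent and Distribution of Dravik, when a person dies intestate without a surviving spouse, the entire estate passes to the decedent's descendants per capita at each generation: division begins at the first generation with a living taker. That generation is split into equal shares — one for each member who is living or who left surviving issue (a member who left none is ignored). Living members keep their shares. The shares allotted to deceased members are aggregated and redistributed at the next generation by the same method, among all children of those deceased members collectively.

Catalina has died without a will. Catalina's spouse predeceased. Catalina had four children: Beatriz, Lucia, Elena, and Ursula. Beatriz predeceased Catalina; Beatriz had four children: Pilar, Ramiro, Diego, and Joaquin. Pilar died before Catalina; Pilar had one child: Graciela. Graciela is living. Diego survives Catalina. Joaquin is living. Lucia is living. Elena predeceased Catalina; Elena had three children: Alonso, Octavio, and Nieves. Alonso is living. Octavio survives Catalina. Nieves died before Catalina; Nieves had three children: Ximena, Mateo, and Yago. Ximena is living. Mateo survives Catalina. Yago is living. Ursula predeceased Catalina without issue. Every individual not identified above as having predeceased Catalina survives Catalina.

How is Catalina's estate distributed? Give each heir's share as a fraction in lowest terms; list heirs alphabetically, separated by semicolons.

Alonso 2/21; Diego 2/21; Graciela 1/21; Joaquin 2/21; Lucia 1/3; Mateo 1/21; Octavio 2/21; Ramiro 2/21; Ximena 1/21; Yago 1/21

There is no surviving spouse, so the entire estate passes to Catalina's descendants per capita at each generation.
At generation 1 (Beatriz, Lucia, Elena) there are 3 shares of (1)/3 = 1/3 each.
Living: Lucia — each takes 1/3.
Deceased: Beatriz and Elena. Their combined 2/3 is pooled and carried to generation 2.
At generation 2 (Pilar, Ramiro, Diego, Joaquin, Alonso, Octavio, Nieves) there are 7 shares of (2/3)/7 = 2/21 each.
Living: Ramiro, Diego, Joaquin, Alonso, and Octavio — each takes 2/21.
Deceased: Pilar and Nieves. Their combined 4/21 is pooled and carried to generation 3.
At generation 3 (Graciela, Ximena, Mateo, Yago) there are 4 shares of (4/21)/4 = 1/21 each.
Living: Graciela, Ximena, Mateo, and Yago — each takes 1/21.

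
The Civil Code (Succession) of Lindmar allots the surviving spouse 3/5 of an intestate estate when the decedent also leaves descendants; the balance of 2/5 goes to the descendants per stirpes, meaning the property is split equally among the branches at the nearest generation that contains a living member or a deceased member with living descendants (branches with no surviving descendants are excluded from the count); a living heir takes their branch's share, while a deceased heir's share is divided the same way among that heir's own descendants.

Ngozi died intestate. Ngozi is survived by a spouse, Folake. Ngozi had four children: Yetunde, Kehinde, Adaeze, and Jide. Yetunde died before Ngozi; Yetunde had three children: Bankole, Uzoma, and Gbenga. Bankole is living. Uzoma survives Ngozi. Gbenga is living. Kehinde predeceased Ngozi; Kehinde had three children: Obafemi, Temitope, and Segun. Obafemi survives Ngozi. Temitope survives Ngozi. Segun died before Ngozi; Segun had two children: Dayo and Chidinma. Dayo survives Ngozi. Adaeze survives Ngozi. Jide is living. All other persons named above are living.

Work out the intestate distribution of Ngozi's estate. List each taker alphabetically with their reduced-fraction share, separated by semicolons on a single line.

Folake, as surviving spouse, takes 3/5.
The remaining 2/5 passes to Ngozi's descendants per stirpes.
The 2/5 is divided into 4 equal shares of 1/10 among Yetunde, Kehinde, Adaeze, Jide.
Yetunde predeceased; the 1/10 allotted to Yetunde's branch passes to Yetunde's issue by representation.
The 1/10 is divided into 3 equal shares of 1/30 among Bankole, Uzoma, Gbenga.
Bankole is living and takes 1/30.
Uzoma is living and takes 1/30.
Gbenga is living and takes 1/30.
Kehinde predeceased; the 1/10 allotted to Kehinde's branch passes to Kehinde's issue by representation.
The 1/10 is divided into 3 equal shares of 1/30 among Obafemi, Temitope, Segun.
Obafemi is living and takes 1/30.
Temitope is living and takes 1/30.
Segun predeceased; the 1/30 allotted to Segun's branch passes to Segun's issue by representation.
The 1/30 is divided into 2 equal shares of 1/60 among Dayo, Chidinma.
Dayo is living and takes 1/60.
Chidinma is living and takes 1/60.
Adaeze is living and takes 1/10.
Jide is living and takes 1/10.

Adaeze 1/10; Bankole 1/30; Chidinma 1/60; Dayo 1/60; Folake 3/5; Gbenga 1/30; Jide 1/10; Obafemi 1/30; Temitope 1/30; Uzoma 1/30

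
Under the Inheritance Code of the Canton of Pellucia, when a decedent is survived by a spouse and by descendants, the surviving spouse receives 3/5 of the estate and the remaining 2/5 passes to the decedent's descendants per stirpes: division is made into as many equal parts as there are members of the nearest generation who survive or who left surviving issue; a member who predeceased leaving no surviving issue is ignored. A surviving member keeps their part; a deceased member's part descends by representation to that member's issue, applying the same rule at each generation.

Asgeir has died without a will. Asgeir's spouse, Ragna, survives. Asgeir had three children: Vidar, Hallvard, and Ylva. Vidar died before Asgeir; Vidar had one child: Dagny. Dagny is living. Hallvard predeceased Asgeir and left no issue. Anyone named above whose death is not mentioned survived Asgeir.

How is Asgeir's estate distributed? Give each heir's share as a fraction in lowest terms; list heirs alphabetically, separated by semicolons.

Ragna, as surviving spouse, takes 3/5.
The remaining 2/5 passes to Asgeir's descendants per stirpes.
Hallvard left no surviving issue, so that branch lapses and is disregarded.
The 2/5 is divided into 2 equal shares of 1/5 among Vidar, Ylva.
Vidar predeceased; the 1/5 allotted to Vidar's branch passes to Vidar's issue by representation.
Dagny is the sole taker at this level and receives the full 1/5.
Ylva is living and takes 1/5.

Dagny 1/5; Ragna 3/5; Ylva 1/5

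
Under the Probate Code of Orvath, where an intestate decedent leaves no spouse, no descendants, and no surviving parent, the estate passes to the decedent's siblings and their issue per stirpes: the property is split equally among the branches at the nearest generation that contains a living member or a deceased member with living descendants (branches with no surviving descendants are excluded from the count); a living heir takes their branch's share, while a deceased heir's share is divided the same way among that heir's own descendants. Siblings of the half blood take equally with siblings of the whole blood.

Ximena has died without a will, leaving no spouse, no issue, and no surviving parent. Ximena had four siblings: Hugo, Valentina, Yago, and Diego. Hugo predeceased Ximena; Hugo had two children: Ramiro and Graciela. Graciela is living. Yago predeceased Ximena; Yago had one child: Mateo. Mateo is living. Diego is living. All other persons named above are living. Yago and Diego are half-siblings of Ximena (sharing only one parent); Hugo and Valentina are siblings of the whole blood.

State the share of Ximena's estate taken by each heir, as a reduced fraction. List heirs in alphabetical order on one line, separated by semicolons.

No spouse, descendants, or parent survives, so the estate passes to Ximena's siblings per stirpes.
Half-blood and whole-blood siblings take equally under the stated rule.
The estate is divided into 4 equal shares of 1/4 among Hugo, Valentina, Yago, Diego.
Hugo predeceased; the 1/4 allotted to Hugo's branch passes to Hugo's issue by representation.
The 1/4 is divided into 2 equal shares of 1/8 among Ramiro, Graciela.
Ramiro is living and takes 1/8.
Graciela is living and takes 1/8.
Valentina is living and takes 1/4.
Yago predeceased; the 1/4 allotted to Yago's branch passes to Yago's issue by representation.
Mateo is the sole taker at this level and receives the full 1/4.
Diego is living and takes 1/4.

Diego 1/4; Graciela 1/8; Mateo 1/4; Ramiro 1/8; Valentina 1/4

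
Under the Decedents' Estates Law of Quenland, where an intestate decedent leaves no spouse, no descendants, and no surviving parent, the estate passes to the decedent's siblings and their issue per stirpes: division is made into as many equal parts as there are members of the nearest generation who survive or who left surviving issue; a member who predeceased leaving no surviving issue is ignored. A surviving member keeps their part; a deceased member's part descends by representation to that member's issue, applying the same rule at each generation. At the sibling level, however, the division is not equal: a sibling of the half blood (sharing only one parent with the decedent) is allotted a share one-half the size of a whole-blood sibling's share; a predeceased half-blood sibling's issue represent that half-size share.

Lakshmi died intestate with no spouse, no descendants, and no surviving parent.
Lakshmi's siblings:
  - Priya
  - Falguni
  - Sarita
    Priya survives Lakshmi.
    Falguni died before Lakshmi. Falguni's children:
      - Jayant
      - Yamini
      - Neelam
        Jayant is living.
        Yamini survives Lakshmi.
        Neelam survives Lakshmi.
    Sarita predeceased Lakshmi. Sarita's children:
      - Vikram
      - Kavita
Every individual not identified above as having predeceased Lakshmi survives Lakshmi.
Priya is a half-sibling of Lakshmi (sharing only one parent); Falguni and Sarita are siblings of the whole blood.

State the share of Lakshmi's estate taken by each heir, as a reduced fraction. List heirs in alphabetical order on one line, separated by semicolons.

Jayant 2/15; Kavita 1/5; Neelam 2/15; Priya 1/5; Vikram 1/5; Yamini 2/15

No spouse, descendants, or parent survives, so the estate passes to Lakshmi's siblings per stirpes.
Half-blood siblings count for one-half the weight of whole-blood siblings at the initial division.
Dividing 1 in proportion to weights (total weight 5/2): Priya (weight 1/2) → 1/5; Falguni (weight 1) → 2/5; Sarita (weight 1) → 2/5.
Priya is living and takes 1/5.
Falguni predeceased; the 2/5 allotted to Falguni's branch passes to Falguni's issue by representation.
The 2/5 is divided into 3 equal shares of 2/15 among Jayant, Yamini, Neelam.
Jayant is living and takes 2/15.
Yamini is living and takes 2/15.
Neelam is living and takes 2/15.
Sarita predeceased; the 2/5 allotted to Sarita's branch passes to Sarita's issue by representation.
The 2/5 is divided into 2 equal shares of 1/5 among Vikram, Kavita.
Vikram is living and takes 1/5.
Kavita is living and takes 1/5.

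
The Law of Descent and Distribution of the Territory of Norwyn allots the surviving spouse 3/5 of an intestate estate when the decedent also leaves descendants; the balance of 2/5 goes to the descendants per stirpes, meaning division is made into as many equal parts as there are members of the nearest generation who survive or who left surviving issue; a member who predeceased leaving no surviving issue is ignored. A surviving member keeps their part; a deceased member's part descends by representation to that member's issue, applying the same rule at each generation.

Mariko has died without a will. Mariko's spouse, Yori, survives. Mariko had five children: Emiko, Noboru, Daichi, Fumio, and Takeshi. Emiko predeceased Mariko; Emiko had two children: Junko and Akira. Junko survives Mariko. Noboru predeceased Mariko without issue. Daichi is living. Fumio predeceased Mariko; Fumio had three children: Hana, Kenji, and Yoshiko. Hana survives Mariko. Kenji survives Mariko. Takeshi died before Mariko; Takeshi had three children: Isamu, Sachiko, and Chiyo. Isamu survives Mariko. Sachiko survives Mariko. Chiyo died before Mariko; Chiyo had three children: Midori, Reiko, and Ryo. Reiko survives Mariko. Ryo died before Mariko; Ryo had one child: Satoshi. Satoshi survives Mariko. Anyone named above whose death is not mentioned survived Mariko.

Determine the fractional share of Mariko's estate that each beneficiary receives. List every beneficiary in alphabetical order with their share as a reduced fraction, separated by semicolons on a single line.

Yori, as surviving spouse, takes 3/5.
The remaining 2/5 passes to Mariko's descendants per stirpes.
Noboru left no surviving issue, so that branch lapses and is disregarded.
The 2/5 is divided into 4 equal shares of 1/10 among Emiko, Daichi, Fumio, Takeshi.
Emiko predeceased; the 1/10 allotted to Emiko's branch passes to Emiko's issue by representation.
The 1/10 is divided into 2 equal shares of 1/20 among Junko, Akira.
Junko is living and takes 1/20.
Akira is living and takes 1/20.
Daichi is living and takes 1/10.
Fumio predeceased; the 1/10 allotted to Fumio's branch passes to Fumio's issue by representation.
The 1/10 is divided into 3 equal shares of 1/30 among Hana, Kenji, Yoshiko.
Hana is living and takes 1/30.
Kenji is living and takes 1/30.
Yoshiko is living and takes 1/30.
Takeshi predeceased; the 1/10 allotted to Takeshi's branch passes to Takeshi's issue by representation.
The 1/10 is divided into 3 equal shares of 1/30 among Isamu, Sachiko, Chiyo.
Isamu is living and takes 1/30.
Sachiko is living and takes 1/30.
Chiyo predeceased; the 1/30 allotted to Chiyo's branch passes to Chiyo's issue by representation.
The 1/30 is divided into 3 equal shares of 1/90 among Midori, Reiko, Ryo.
Midori is living and takes 1/90.
Reiko is living and takes 1/90.
Ryo predeceased; the 1/90 allotted to Ryo's branch passes to Ryo's issue by representation.
Satoshi is the sole taker at this level and receives the full 1/90.

Akira 1/20; Daichi 1/10; Hana 1/30; Isamu 1/30; Junko 1/20; Kenji 1/30; Midori 1/90; Reiko 1/90; Sachiko 1/30; Satoshi 1/90; Yori 3/5; Yoshiko 1/30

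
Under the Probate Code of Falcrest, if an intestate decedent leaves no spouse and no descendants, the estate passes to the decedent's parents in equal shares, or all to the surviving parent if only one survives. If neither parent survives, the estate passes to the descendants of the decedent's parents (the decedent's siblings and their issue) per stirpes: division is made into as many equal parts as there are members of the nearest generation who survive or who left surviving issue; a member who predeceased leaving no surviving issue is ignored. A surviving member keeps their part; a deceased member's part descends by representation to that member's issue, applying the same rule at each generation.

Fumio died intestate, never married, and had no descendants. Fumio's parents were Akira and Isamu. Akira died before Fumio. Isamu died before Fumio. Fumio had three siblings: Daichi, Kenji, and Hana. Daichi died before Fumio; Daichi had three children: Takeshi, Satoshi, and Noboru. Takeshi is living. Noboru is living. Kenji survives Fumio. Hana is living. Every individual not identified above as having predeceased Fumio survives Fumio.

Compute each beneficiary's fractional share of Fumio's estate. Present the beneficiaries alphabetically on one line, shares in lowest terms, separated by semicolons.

Neither parent survives and there are no descendants, so the estate passes to Fumio's siblings and their issue per stirpes.
The estate is divided into 3 equal shares of 1/3 among Daichi, Kenji, Hana.
Daichi predeceased; the 1/3 allotted to Daichi's branch passes to Daichi's issue by representation.
The 1/3 is divided into 3 equal shares of 1/9 among Takeshi, Satoshi, Noboru.
Takeshi is living and takes 1/9.
Satoshi is living and takes 1/9.
Noboru is living and takes 1/9.
Kenji is living and takes 1/3.
Hana is living and takes 1/3.

Hana 1/3; Kenji 1/3; Noboru 1/9; Satoshi 1/9; Takeshi 1/9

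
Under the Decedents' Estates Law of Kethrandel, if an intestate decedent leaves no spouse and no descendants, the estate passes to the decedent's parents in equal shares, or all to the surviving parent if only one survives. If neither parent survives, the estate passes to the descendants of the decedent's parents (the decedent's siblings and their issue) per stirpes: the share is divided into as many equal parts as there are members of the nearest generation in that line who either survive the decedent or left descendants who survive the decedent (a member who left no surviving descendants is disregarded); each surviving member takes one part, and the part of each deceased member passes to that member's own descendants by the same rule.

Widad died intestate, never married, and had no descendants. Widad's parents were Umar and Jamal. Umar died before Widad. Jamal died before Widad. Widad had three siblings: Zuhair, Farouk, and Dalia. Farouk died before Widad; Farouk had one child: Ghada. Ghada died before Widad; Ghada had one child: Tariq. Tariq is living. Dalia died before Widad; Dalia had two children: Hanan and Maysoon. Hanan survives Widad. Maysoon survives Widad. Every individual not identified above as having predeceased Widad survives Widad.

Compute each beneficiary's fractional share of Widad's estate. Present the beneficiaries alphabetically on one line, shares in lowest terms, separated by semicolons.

Neither parent survives and there are no descendants, so the estate passes to Widad's siblings and their issue per stirpes.
The estate is divided into 3 equal shares of 1/3 among Zuhair, Farouk, Dalia.
Zuhair is living and takes 1/3.
Farouk predeceased; the 1/3 allotted to Farouk's branch passes to Farouk's issue by representation.
Ghada's line is the sole branch at this level, so the full 1/3 passes to Ghada's issue by representation.
Tariq is the sole taker at this level and receives the full 1/3.
Dalia predeceased; the 1/3 allotted to Dalia's branch passes to Dalia's issue by representation.
The 1/3 is divided into 2 equal shares of 1/6 among Hanan, Maysoon.
Hanan is living and takes 1/6.
Maysoon is living and takes 1/6.

Hanan 1/6; Maysoon 1/6; Tariq 1/3; Zuhair 1/3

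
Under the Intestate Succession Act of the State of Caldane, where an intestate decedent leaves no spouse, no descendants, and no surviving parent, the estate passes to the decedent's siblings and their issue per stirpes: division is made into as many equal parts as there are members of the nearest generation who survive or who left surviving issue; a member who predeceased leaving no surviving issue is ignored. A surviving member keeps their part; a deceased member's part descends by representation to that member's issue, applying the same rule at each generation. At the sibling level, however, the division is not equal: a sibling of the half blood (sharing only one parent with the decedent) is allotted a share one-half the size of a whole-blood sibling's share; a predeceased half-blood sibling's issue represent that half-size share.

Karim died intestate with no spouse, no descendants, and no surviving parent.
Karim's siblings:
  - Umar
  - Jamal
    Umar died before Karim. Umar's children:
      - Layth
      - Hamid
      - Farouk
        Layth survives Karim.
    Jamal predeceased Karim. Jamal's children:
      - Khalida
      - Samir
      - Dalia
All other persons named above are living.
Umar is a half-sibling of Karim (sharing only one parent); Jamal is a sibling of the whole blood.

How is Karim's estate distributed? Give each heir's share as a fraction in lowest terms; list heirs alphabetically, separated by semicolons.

Dalia 2/9; Farouk 1/9; Hamid 1/9; Khalida 2/9; Layth 1/9; Samir 2/9

No spouse, descendants, or parent survives, so the estate passes to Karim's siblings per stirpes.
Half-blood siblings count for one-half the weight of whole-blood siblings at the initial division.
Dividing 1 in proportion to weights (total weight 3/2): Umar (weight 1/2) → 1/3; Jamal (weight 1) → 2/3.
Umar predeceased; the 1/3 allotted to Umar's branch passes to Umar's issue by representation.
The 1/3 is divided into 3 equal shares of 1/9 among Layth, Hamid, Farouk.
Layth is living and takes 1/9.
Hamid is living and takes 1/9.
Farouk is living and takes 1/9.
Jamal predeceased; the 2/3 allotted to Jamal's branch passes to Jamal's issue by representation.
The 2/3 is divided into 3 equal shares of 2/9 among Khalida, Samir, Dalia.
Khalida is living and takes 2/9.
Samir is living and takes 2/9.
Dalia is living and takes 2/9.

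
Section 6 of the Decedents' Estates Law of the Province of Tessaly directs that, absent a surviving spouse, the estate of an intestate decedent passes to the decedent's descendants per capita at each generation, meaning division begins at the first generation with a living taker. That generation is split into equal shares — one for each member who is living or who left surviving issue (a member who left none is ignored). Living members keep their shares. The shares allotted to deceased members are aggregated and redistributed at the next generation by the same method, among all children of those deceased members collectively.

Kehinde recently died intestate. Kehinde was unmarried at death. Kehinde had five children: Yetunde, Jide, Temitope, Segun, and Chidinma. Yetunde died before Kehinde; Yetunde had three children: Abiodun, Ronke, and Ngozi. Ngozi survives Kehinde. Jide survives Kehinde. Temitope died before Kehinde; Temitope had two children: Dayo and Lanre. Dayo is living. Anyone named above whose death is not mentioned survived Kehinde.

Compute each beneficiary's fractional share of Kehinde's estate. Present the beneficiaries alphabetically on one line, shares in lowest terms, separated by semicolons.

Abiodun 2/25; Chidinma 1/5; Dayo 2/25; Jide 1/5; Lanre 2/25; Ngozi 2/25; Ronke 2/25; Segun 1/5

There is no surviving spouse, so the entire estate passes to Kehinde's descendants per capita at each generation.
At generation 1 (Yetunde, Jide, Temitope, Segun, Chidinma) there are 5 shares of (1)/5 = 1/5 each.
Living: Jide, Segun, and Chidinma — each takes 1/5.
Deceased: Yetunde and Temitope. Their combined 2/5 is pooled and carried to generation 2.
At generation 2 (Abiodun, Ronke, Ngozi, Dayo, Lanre) there are 5 shares of (2/5)/5 = 2/25 each.
Living: Abiodun, Ronke, Ngozi, Dayo, and Lanre — each takes 2/25.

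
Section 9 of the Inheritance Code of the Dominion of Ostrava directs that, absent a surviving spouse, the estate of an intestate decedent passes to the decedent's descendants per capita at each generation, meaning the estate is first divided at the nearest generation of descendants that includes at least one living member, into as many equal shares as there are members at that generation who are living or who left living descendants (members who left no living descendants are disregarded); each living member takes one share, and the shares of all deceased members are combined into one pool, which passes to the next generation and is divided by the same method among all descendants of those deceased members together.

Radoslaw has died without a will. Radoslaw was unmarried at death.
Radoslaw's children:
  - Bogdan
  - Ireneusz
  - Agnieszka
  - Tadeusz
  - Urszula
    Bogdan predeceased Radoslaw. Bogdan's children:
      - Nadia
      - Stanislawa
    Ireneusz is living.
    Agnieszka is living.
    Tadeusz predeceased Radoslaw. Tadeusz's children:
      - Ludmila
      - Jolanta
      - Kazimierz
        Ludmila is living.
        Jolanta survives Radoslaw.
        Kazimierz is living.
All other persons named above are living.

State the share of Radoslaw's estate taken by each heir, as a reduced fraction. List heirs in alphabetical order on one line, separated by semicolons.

Agnieszka 1/5; Ireneusz 1/5; Jolanta 2/25; Kazimierz 2/25; Ludmila 2/25; Nadia 2/25; Stanislawa 2/25; Urszula 1/5

There is no surviving spouse, so the entire estate passes to Radoslaw's descendants per capita at each generation.
At generation 1 (Bogdan, Ireneusz, Agnieszka, Tadeusz, Urszula) there are 5 shares of (1)/5 = 1/5 each.
Living: Ireneusz, Agnieszka, and Urszula — each takes 1/5.
Deceased: Bogdan and Tadeusz. Their combined 2/5 is pooled and carried to generation 2.
At generation 2 (Nadia, Stanislawa, Ludmila, Jolanta, Kazimierz) there are 5 shares of (2/5)/5 = 2/25 each.
Living: Nadia, Stanislawa, Ludmila, Jolanta, and Kazimierz — each takes 2/25.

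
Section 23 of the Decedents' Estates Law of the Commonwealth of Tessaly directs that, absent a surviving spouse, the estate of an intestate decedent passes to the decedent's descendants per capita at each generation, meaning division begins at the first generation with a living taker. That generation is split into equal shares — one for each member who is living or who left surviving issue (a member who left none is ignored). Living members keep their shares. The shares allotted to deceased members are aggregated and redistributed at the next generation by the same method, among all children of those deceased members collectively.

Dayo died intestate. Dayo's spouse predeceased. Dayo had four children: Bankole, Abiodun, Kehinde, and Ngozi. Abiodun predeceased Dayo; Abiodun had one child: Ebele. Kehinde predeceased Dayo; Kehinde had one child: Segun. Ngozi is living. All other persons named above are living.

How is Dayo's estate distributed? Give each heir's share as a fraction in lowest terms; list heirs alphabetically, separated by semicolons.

There is no surviving spouse, so the entire estate passes to Dayo's descendants per capita at each generation.
At generation 1 (Bankole, Abiodun, Kehinde, Ngozi) there are 4 shares of (1)/4 = 1/4 each.
Living: Bankole and Ngozi — each takes 1/4.
Deceased: Abiodun and Kehinde. Their combined 1/2 is pooled and carried to generation 2.
At generation 2 (Ebele, Segun) there are 2 shares of (1/2)/2 = 1/4 each.
Living: Ebele and Segun — each takes 1/4.

Bankole 1/4; Ebele 1/4; Ngozi 1/4; Segun 1/4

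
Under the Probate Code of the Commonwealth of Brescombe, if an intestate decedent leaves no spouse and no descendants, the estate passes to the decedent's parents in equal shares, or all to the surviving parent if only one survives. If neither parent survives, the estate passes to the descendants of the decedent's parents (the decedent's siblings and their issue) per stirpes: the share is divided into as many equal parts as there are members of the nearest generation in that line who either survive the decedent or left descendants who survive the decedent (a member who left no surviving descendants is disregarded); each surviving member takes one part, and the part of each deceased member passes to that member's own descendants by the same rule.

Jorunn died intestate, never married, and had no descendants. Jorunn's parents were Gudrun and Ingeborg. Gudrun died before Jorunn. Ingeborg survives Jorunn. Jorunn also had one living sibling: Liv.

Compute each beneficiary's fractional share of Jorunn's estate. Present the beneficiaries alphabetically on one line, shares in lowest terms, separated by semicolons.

Only one parent, Ingeborg, survives, so Ingeborg takes the entire estate. The siblings take nothing because a surviving parent has priority.

Ingeborg 1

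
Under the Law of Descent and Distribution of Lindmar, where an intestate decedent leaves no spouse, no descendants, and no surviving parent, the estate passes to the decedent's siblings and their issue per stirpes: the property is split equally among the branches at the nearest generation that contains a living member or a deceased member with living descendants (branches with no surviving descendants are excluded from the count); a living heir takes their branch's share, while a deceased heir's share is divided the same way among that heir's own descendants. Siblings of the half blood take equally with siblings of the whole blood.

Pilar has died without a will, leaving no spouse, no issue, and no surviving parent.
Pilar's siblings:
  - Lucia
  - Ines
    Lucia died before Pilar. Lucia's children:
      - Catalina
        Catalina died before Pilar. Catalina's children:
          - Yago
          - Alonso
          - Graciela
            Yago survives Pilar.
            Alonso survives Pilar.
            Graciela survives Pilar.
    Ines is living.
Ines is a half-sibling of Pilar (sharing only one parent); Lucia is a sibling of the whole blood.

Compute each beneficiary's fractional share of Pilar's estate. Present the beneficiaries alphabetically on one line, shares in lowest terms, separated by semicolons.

No spouse, descendants, or parent survives, so the estate passes to Pilar's siblings per stirpes.
Half-blood and whole-blood siblings take equally under the stated rule.
The estate is divided into 2 equal shares of 1/2 among Lucia, Ines.
Lucia predeceased; the 1/2 allotted to Lucia's branch passes to Lucia's issue by representation.
Catalina's line is the sole branch at this level, so the full 1/2 passes to Catalina's issue by representation.
The 1/2 is divided into 3 equal shares of 1/6 among Yago, Alonso, Graciela.
Yago is living and takes 1/6.
Alonso is living and takes 1/6.
Graciela is living and takes 1/6.
Ines is living and takes 1/2.

Alonso 1/6; Graciela 1/6; Ines 1/2; Yago 1/6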